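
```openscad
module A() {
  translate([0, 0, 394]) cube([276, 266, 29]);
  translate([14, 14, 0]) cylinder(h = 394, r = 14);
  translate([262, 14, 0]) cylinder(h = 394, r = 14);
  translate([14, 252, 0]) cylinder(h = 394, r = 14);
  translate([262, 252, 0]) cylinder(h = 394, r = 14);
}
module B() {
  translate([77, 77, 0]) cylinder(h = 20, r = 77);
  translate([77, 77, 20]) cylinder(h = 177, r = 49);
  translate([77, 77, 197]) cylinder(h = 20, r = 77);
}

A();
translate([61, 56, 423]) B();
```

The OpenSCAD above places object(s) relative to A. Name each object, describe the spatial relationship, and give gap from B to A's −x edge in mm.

A is a stool. B is a spool. The spool is on top of the stool, centred. The gap from the spool to the stool's −x edge is 61 mm.

The spool's min-x is at 61; the stool's min-x is 0; gap = 61 mm.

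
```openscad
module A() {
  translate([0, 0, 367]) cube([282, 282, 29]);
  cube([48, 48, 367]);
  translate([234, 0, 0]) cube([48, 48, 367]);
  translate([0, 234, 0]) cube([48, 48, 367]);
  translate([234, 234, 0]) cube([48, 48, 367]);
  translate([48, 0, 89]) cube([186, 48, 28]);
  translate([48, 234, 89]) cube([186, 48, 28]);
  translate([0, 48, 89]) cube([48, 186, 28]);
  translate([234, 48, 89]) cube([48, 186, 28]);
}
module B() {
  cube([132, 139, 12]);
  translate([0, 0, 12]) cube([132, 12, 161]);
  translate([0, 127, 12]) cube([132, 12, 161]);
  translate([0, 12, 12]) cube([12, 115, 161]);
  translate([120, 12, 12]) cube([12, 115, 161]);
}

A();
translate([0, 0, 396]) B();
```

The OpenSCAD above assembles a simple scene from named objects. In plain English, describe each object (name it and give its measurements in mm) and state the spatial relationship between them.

A is a simple wooden stool: a rectangular seat 282 mm (x) by 282 mm (y), 29 mm thick, top face at z = 396 mm, on four square legs, each 48×48 mm in cross-section. The legs rest on z = 0, each flush with a corner of the seat. Four stretchers, 48 mm wide and 28 mm tall, connect adjacent legs with their undersides at z = 89 mm, each running between the inner faces of the legs it joins and aligned with the legs' outer faces on the other axis.

B is an open storage box with external size 132×139×173 mm and wall thickness 12 mm (the base is also 12 mm thick). The base covers the whole footprint; the four walls stand on the base, with the y-facing walls full-width and the x-facing walls fitting between their inner faces.

The open box is on top of the stool.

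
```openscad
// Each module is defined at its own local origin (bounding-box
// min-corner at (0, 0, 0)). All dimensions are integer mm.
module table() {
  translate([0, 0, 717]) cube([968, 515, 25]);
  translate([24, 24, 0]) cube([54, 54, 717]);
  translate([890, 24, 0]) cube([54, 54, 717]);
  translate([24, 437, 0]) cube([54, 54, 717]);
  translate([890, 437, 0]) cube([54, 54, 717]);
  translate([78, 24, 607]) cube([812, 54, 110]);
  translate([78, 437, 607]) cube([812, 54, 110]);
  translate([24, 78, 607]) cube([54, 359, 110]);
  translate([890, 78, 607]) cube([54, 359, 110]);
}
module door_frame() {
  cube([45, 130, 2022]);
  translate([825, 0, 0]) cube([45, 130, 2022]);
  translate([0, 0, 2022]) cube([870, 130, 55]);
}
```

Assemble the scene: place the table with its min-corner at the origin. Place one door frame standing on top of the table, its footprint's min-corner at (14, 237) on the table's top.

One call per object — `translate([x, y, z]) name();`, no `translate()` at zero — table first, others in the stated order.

table();
translate([14, 237, 742]) door_frame();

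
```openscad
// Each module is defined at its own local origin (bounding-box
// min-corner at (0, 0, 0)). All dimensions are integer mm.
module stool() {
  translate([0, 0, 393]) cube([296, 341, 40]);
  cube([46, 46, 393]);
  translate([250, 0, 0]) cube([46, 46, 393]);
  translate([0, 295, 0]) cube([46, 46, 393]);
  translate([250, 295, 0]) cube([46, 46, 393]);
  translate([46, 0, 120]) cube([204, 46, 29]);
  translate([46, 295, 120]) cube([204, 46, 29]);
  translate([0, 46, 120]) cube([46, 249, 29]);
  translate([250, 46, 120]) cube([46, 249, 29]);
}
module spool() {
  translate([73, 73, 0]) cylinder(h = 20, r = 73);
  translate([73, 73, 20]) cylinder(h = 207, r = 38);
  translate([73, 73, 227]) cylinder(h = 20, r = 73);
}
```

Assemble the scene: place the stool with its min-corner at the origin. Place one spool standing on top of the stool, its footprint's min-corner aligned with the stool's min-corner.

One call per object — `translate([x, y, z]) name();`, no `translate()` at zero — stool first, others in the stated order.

stool();
translate([0, 0, 433]) spool();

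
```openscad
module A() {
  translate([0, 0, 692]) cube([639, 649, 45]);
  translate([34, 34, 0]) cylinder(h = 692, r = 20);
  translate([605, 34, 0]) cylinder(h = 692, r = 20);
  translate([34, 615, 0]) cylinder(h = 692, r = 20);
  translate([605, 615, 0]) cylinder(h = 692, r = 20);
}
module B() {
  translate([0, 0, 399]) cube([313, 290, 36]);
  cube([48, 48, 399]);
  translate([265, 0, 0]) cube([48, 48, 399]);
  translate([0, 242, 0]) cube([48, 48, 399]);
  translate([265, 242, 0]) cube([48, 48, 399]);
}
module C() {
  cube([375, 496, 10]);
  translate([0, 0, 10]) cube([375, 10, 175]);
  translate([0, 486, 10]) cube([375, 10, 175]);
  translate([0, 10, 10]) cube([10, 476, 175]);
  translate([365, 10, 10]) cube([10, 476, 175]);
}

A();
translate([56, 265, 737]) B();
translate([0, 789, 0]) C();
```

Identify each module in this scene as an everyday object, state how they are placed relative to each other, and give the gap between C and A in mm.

The open box's nearest face is 140 mm from the table's +y face.

A is a table. B is a stool. C is an open box. The stool is on top of the table. The open box is on the floor beside the table on its +y side. The gap between the open box and the table is 140 mm.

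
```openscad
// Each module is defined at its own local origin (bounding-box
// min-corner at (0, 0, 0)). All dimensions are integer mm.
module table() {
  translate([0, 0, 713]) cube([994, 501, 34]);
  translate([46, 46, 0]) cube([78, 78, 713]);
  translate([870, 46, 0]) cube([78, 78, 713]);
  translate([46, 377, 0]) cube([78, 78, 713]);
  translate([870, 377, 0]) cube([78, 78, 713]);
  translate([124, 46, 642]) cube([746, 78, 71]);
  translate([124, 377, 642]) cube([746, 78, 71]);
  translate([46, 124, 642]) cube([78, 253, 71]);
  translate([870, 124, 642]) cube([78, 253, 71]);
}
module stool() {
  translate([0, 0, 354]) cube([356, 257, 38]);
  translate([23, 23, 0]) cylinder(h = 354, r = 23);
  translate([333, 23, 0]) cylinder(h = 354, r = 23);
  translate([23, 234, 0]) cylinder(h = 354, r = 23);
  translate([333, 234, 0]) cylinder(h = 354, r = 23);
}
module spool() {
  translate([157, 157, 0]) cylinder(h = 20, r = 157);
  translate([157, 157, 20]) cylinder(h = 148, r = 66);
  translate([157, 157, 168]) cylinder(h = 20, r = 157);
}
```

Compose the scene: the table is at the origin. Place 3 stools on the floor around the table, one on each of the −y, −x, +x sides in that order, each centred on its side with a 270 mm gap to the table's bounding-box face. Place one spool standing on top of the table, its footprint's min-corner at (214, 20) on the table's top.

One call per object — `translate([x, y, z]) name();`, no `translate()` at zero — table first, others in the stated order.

table();
translate([319, -527, 0]) stool();
translate([-626, 122, 0]) stool();
translate([1264, 122, 0]) stool();
translate([214, 20, 747]) spool();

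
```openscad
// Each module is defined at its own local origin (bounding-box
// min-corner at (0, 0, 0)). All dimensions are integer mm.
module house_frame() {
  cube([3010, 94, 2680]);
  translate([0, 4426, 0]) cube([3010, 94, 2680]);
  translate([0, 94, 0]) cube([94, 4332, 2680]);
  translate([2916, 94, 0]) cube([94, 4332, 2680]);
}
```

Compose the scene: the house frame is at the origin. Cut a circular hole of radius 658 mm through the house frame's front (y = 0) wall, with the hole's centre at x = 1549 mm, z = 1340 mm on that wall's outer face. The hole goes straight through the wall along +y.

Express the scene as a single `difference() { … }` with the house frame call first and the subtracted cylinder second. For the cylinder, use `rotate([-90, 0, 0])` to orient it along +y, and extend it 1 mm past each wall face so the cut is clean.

difference() {
  house_frame();
  translate([1549, -1, 1340]) rotate([-90, 0, 0]) cylinder(h = 96, r = 658);
}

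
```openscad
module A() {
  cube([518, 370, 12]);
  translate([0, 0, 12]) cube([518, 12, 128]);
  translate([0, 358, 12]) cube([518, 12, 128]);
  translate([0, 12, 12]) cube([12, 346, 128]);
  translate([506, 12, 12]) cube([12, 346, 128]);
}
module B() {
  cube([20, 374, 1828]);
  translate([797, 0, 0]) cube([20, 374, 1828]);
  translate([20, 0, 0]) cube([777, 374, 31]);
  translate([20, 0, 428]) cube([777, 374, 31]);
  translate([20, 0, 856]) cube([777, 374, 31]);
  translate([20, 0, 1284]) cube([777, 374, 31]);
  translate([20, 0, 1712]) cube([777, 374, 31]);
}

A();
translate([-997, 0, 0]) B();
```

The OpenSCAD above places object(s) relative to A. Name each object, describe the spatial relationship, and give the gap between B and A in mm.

A is an open box. B is a bookshelf. The bookshelf is on the floor beside the open box on its −x side. The gap between the bookshelf and the open box is 180 mm.

The bookshelf's nearest face is 180 mm from the open box's −x face.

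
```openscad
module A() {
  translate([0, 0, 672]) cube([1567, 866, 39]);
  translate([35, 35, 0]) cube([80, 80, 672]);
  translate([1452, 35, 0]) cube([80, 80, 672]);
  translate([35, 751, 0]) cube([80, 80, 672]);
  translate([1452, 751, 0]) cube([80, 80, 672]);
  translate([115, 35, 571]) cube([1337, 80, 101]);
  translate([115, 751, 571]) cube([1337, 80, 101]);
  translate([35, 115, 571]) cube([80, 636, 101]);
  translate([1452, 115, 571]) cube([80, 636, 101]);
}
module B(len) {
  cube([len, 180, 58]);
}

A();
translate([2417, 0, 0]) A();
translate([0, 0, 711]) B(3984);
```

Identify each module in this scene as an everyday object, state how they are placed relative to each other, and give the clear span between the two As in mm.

A is a table. B is a beam. A beam spans the tops of two tables. The clear span between the two tables is 850 mm.

Second table starts at x = 2417; first ends at x = 1567; clear span = 2417 − 1567 = 850 mm.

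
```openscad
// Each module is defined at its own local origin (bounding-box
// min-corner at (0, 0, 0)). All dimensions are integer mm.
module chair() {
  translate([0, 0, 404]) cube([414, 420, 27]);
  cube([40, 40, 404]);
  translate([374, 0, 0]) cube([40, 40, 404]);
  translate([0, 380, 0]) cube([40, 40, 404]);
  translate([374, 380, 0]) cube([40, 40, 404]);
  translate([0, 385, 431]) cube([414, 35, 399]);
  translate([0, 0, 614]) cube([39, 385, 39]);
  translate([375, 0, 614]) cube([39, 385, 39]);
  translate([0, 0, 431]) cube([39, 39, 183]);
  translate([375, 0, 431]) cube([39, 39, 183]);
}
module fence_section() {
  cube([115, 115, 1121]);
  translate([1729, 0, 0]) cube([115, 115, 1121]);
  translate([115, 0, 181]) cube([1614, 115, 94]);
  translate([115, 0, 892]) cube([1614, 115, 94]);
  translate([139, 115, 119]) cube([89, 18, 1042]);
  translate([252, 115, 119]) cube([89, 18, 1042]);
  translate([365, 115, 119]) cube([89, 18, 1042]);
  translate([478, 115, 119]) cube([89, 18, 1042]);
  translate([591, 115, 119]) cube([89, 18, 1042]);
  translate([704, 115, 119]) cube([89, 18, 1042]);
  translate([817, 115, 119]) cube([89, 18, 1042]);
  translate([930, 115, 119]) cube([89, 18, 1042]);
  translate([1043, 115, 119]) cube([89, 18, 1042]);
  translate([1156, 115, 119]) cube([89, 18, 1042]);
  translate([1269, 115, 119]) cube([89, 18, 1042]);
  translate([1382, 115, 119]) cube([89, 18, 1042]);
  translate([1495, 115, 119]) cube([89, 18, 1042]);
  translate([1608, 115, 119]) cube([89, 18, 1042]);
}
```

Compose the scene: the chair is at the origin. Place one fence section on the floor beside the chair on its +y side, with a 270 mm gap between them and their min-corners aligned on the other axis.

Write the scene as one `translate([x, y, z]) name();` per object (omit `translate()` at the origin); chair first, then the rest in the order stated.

chair();
translate([0, 690, 0]) fence_section();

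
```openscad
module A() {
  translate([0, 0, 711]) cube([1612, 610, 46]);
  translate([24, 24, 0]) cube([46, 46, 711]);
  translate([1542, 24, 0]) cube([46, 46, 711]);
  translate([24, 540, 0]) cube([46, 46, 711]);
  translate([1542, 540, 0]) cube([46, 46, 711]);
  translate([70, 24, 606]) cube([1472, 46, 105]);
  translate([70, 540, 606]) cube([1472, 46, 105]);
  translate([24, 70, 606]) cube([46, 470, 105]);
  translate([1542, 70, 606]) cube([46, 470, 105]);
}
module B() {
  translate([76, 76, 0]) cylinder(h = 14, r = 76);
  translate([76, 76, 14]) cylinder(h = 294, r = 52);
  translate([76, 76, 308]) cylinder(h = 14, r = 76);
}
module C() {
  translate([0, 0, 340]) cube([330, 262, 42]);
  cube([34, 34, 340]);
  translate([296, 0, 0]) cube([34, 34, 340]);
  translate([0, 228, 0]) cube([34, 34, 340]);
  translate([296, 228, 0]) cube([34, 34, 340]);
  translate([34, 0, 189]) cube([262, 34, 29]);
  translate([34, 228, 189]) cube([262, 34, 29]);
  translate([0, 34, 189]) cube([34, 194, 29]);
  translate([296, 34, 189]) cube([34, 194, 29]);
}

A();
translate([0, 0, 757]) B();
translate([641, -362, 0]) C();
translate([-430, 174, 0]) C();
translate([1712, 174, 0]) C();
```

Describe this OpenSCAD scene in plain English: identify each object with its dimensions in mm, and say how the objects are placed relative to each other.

A is a rectangular dining table. The top is 1612×610×46 mm with its upper surface at z = 757 mm. It stands on four 46×46 mm square legs, each inset 24 mm from the nearest pair of top edges, running from the floor to the underside of the top. Four apron rails, 46 mm thick and 105 mm tall, run between adjacent legs with their top edges flush with the underside of the top and their outer faces flush with the legs' outer faces.

B is a spool: two coaxial disc flanges of radius 76 mm and thickness 14 mm, joined by a core cylinder of radius 52 mm and height 294 mm. The lower flange rests on z = 0 and the three cylinders share a vertical axis.

C is a simple wooden stool: a rectangular seat 330 mm (x) by 262 mm (y), 42 mm thick, top face at z = 382 mm, on four square legs, each 34×34 mm in cross-section. The legs rest on z = 0, each flush with a corner of the seat. Four stretchers, 34 mm wide and 29 mm tall, connect adjacent legs with their undersides at z = 189 mm, each running between the inner faces of the legs it joins and aligned with the legs' outer faces on the other axis.

The spool is on top of the table. Three stools sit around the table at the −y, −x, +x sides.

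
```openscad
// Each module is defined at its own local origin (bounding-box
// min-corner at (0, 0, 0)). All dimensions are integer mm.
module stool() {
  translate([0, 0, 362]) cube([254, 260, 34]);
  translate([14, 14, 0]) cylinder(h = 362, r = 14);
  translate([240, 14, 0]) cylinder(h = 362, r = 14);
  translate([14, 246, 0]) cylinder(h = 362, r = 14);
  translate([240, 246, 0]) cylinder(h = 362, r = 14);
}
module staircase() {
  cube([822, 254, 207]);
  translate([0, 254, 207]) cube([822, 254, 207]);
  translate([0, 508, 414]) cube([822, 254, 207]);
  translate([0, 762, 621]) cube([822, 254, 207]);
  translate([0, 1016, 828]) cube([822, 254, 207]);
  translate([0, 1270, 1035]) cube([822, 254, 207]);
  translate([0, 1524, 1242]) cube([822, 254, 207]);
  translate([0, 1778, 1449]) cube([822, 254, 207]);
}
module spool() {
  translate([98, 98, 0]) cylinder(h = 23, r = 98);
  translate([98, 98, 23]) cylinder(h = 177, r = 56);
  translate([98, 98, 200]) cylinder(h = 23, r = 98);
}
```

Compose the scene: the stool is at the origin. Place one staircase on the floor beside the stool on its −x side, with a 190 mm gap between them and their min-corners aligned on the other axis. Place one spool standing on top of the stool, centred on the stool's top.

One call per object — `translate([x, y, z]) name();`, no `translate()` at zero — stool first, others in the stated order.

stool();
translate([-1012, 0, 0]) staircase();
translate([29, 32, 396]) spool();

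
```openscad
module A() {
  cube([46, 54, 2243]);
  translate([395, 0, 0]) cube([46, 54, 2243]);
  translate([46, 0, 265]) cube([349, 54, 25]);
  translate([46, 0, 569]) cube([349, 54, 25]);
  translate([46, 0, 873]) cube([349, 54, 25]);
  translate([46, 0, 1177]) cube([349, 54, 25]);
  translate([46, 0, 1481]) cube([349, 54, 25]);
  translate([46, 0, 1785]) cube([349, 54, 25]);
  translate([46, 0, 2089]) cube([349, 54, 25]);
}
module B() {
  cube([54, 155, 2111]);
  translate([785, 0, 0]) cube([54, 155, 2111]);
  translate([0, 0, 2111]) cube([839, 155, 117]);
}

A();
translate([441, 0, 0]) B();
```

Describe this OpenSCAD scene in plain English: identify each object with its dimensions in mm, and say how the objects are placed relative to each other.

A is a straight ladder. Two 46×54 mm vertical rails, 2243 mm tall, stand 441 mm apart (outside-to-outside) with their front faces coplanar on the −y side. 7 rungs, each 54 mm deep and 25 mm tall, span between the inner faces of the rails, front faces flush with the rails. The lowest rung's underside is at z = 265 mm and rungs are spaced 304 mm apart (underside to underside).

B is a rectangular door frame: two vertical jambs of 54×155 mm section, 2111 mm tall, with a clear opening 731 mm wide between their inner faces. A header 117 mm tall and 155 mm deep lies on top of the jambs and spans the full outside width.

The door frame is against the ladder's +x side, with their −y faces flush.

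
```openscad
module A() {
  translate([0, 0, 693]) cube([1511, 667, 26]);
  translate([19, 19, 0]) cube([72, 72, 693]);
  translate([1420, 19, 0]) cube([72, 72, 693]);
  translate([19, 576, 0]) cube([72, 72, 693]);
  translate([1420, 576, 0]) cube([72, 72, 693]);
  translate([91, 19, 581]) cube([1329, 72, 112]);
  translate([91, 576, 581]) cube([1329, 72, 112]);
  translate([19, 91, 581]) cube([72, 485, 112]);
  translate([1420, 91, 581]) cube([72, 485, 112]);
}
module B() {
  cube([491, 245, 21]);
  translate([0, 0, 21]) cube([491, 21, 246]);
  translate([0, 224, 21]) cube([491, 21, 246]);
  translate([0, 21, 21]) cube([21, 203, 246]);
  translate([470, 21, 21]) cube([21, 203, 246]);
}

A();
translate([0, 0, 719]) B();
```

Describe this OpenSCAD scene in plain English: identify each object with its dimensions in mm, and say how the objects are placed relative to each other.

A is a rectangular dining table. The top is 1511×667×26 mm with its upper surface at z = 719 mm. It stands on four 72×72 mm square legs, each inset 19 mm from the nearest pair of top edges, running from the floor to the underside of the top. Four apron rails, 72 mm thick and 112 mm tall, run between adjacent legs with their top edges flush with the underside of the top and their outer faces flush with the legs' outer faces.

B is an open-topped rectangular box: outside dimensions 491×245×267 mm, with a uniform wall and base thickness of 21 mm. The base is a full 491×245 slab on the floor; four walls sit on top of the base. The front and back walls (the −y and +y sides) span the full width; the two side walls fit between them.

The open box is on top of the table.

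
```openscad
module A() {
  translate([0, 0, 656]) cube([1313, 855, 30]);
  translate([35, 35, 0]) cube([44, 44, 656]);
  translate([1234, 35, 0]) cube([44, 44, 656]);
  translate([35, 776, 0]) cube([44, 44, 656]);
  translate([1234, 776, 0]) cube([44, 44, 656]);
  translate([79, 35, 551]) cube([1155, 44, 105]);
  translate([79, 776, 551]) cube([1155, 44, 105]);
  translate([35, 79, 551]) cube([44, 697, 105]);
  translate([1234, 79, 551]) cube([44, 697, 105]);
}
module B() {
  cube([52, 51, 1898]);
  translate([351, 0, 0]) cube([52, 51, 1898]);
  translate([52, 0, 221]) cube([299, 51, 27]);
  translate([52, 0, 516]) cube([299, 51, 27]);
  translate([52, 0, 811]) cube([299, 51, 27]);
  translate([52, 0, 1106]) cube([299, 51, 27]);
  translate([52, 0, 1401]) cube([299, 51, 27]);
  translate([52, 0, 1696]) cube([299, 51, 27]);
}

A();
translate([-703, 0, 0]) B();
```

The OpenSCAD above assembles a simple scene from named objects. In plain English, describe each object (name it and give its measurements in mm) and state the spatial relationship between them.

A is a table: top 1313 mm (x) × 855 mm (y), 30 mm thick, upper face at z = 686 mm, on four 44×44 mm square legs, each inset 35 mm from the nearest pair of top edges, running from z = 0 to the bottom of the top. Four apron rails, 44 mm thick and 105 mm tall, run between adjacent legs with their top edges flush with the underside of the top and their outer faces flush with the legs' outer faces.

B is a wooden ladder with two side rails of 52×51 mm section and 1898 mm height, set 403 mm apart overall. Between them run 6 rectangular rungs (51 mm deep, 27 mm thick), front faces flush with the rails' −y face. The bottom of the first rung is 221 mm above the floor and each subsequent rung is 295 mm higher than the one below.

The ladder is on the floor beside the table on its −x side.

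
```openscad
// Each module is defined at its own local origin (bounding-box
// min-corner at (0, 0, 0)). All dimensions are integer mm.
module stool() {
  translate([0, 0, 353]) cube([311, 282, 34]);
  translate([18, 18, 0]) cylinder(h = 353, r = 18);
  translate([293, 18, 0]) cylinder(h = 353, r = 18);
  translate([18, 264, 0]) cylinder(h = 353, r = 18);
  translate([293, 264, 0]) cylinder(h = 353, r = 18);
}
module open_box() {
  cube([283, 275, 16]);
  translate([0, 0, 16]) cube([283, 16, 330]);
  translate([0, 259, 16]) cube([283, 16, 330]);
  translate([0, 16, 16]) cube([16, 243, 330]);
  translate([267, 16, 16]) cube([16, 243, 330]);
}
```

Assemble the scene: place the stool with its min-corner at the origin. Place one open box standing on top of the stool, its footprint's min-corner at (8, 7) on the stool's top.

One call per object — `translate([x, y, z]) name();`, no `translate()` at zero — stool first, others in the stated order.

stool();
translate([8, 7, 387]) open_box();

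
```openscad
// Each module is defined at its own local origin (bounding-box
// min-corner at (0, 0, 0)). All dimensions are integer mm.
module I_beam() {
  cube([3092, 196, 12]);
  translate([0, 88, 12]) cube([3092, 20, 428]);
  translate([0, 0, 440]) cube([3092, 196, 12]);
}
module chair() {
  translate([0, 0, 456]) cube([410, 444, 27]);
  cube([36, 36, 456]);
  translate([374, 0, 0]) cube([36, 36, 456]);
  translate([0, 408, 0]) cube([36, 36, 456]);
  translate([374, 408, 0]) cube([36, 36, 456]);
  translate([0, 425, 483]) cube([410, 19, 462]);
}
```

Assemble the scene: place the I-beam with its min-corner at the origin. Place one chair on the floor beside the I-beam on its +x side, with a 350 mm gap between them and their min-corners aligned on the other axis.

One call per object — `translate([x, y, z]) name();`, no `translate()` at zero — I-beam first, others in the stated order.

I_beam();
translate([3442, 0, 0]) chair();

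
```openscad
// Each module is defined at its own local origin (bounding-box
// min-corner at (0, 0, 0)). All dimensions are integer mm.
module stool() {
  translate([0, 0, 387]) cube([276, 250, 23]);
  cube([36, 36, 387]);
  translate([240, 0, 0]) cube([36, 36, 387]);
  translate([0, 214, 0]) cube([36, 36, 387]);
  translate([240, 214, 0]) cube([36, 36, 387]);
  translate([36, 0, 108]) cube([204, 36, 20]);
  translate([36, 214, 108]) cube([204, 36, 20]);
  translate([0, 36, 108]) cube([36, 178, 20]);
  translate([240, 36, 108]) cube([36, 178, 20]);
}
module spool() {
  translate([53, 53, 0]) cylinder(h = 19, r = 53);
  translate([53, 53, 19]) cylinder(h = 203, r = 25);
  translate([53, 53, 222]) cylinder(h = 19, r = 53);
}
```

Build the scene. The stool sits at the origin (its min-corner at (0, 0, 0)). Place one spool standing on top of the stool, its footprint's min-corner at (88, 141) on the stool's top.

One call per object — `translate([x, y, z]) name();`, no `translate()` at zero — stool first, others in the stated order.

stool();
translate([88, 141, 410]) spool();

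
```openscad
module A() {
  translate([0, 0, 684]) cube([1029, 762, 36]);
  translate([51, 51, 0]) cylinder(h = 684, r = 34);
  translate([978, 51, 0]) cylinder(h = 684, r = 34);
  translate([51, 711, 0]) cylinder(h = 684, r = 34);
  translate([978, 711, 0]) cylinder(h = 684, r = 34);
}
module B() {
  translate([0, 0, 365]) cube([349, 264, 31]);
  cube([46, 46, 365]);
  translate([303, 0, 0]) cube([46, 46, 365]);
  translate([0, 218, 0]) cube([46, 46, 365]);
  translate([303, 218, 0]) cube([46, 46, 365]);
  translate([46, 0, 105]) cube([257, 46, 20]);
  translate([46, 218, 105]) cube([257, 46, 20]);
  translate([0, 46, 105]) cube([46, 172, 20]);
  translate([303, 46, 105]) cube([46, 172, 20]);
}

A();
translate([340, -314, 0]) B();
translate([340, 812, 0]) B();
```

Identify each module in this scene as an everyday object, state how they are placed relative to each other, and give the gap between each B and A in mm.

Each stool's nearest face is 50 mm from the table's bounding box.

A is a table. B is a stool. Two stools sit around the table at the −y, +y sides. The gap between each stool and the table is 50 mm.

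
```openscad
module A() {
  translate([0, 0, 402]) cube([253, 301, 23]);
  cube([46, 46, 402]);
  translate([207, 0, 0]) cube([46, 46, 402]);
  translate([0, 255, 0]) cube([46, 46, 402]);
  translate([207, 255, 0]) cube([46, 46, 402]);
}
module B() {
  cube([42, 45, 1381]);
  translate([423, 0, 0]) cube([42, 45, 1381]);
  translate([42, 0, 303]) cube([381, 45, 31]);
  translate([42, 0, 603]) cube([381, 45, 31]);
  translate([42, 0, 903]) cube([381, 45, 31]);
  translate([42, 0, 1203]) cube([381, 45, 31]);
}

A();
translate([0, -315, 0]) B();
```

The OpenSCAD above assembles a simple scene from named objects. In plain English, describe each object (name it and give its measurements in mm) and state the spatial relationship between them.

A is a simple wooden stool: a rectangular seat 253 mm (x) by 301 mm (y), 23 mm thick, top face at z = 425 mm, on four square legs, each 46×46 mm in cross-section. The legs rest on z = 0, each flush with a corner of the seat.

B is a straight ladder. Two 42×45 mm vertical rails, 1381 mm tall, stand 465 mm apart (outside-to-outside) with their front faces coplanar on the −y side. 4 rungs, each 45 mm deep and 31 mm tall, span between the inner faces of the rails, front faces flush with the rails. The lowest rung's underside is at z = 303 mm and rungs are spaced 300 mm apart (underside to underside).

The ladder is on the floor beside the stool on its −y side.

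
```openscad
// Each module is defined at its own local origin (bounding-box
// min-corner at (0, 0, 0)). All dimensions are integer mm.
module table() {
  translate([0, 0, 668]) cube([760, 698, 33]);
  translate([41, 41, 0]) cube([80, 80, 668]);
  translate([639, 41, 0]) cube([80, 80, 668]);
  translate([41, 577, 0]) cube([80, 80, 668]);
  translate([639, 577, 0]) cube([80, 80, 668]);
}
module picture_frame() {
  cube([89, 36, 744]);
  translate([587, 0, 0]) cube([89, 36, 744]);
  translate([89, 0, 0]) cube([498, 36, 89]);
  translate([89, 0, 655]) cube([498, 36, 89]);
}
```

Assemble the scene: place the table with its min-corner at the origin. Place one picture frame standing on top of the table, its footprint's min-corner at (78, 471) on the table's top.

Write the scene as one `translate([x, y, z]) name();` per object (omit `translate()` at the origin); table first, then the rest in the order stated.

table();
translate([78, 471, 701]) picture_frame();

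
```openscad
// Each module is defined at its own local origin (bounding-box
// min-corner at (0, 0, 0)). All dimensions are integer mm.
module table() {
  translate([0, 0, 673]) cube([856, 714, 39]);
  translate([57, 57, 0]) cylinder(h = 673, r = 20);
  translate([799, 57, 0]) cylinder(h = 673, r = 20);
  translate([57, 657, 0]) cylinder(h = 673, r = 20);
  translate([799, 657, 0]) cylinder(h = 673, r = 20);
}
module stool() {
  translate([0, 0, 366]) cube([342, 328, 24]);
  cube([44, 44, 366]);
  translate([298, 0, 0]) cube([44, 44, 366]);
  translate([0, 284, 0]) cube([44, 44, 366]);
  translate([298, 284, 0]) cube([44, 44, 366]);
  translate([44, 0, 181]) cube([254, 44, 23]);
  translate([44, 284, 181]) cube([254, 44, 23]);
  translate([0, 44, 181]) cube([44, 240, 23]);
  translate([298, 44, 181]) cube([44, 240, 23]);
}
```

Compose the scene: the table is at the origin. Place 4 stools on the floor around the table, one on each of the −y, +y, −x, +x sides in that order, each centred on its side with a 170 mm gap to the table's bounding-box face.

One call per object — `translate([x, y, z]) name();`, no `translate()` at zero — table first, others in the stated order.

table();
translate([257, -498, 0]) stool();
translate([257, 884, 0]) stool();
translate([-512, 193, 0]) stool();
translate([1026, 193, 0]) stool();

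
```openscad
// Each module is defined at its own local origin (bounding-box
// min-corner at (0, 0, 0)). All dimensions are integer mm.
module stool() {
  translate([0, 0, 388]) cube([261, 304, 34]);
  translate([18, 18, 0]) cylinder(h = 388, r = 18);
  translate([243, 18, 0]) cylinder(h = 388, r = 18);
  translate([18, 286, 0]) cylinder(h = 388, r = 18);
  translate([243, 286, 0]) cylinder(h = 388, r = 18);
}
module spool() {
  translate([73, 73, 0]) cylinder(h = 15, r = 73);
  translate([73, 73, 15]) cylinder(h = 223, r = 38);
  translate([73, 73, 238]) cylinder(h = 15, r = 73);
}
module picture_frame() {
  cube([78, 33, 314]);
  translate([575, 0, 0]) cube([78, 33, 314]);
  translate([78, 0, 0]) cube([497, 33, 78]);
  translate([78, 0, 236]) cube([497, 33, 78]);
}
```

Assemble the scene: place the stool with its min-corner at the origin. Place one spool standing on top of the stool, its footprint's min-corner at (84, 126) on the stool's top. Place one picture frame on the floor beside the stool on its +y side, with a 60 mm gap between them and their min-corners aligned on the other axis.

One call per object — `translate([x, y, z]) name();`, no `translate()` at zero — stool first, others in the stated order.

stool();
translate([84, 126, 422]) spool();
translate([0, 364, 0]) picture_frame();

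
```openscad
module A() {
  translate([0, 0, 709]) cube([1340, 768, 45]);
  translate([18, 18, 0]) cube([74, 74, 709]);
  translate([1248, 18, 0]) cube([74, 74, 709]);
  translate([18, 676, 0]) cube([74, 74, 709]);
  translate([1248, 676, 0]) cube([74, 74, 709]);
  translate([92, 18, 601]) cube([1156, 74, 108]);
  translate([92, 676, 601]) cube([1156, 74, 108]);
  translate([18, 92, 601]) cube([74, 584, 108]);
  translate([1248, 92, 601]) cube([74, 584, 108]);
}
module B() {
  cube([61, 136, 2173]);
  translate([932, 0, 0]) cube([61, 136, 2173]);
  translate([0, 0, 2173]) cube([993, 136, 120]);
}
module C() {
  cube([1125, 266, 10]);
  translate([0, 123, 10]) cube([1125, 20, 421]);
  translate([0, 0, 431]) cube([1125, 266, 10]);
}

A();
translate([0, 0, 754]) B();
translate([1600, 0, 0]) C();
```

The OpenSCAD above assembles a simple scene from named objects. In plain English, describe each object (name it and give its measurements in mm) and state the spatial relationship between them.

A is a rectangular dining table. The top is 1340×768×45 mm with its upper surface at z = 754 mm. It stands on four 74×74 mm square legs, each inset 18 mm from the nearest pair of top edges, running from the floor to the underside of the top. Four apron rails, 74 mm thick and 108 mm tall, run between adjacent legs with their top edges flush with the underside of the top and their outer faces flush with the legs' outer faces.

B is a rectangular door frame: two vertical jambs of 61×136 mm section, 2173 mm tall, with a clear opening 871 mm wide between their inner faces. A header 120 mm tall and 136 mm deep lies on top of the jambs and spans the full outside width.

C is an I-beam lying along x, 1125 mm long. Overall section height 441 mm. Two flanges 266 mm wide (y) and 10 mm thick, one on the floor and one at the top; a web 20 mm thick runs between them, centred on the flange width.

The door frame is on top of the table. The I-beam is on the floor beside the table on its +x side.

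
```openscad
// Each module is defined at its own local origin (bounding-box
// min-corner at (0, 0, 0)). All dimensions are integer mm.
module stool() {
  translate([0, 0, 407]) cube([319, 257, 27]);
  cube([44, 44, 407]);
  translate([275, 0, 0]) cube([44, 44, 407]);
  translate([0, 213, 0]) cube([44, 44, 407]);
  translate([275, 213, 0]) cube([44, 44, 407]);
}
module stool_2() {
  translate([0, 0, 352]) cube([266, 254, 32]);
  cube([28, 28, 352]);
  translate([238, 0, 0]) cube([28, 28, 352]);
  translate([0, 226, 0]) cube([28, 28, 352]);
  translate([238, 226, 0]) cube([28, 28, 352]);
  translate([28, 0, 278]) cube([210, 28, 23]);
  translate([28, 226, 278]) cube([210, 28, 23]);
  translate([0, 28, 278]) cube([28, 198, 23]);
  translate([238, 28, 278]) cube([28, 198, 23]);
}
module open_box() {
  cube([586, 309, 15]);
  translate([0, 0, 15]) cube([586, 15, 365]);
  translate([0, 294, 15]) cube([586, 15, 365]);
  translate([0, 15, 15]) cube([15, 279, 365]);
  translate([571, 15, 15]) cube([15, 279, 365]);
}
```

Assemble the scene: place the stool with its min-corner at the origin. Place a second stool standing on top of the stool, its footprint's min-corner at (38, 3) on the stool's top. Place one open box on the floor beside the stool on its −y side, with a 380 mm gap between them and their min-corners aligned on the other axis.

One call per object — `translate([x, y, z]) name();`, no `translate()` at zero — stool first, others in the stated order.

stool();
translate([38, 3, 434]) stool_2();
translate([0, -689, 0]) open_box();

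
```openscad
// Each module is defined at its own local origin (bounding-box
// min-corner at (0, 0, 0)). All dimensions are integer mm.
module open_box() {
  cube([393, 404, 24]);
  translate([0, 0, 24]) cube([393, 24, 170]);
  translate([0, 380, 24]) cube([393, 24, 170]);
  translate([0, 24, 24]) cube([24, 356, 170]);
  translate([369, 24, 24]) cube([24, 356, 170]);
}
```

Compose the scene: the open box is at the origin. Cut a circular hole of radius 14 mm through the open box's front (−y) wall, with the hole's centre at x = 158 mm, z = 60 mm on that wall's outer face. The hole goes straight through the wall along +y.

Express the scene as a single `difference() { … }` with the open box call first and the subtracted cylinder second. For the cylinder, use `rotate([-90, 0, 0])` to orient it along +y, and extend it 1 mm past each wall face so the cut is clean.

difference() {
  open_box();
  translate([158, -1, 60]) rotate([-90, 0, 0]) cylinder(h = 26, r = 14);
}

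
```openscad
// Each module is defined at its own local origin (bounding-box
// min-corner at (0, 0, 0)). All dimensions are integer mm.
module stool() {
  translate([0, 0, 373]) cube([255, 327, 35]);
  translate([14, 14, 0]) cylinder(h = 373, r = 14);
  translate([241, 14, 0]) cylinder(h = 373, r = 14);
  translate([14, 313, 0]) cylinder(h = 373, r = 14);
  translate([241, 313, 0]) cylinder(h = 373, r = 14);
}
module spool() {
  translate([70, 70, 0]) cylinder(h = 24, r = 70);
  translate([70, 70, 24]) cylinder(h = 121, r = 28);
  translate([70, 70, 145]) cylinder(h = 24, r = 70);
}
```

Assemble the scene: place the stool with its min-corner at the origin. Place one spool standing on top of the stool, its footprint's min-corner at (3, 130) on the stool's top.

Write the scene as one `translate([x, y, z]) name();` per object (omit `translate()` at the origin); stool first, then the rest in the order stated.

stool();
translate([3, 130, 408]) spool();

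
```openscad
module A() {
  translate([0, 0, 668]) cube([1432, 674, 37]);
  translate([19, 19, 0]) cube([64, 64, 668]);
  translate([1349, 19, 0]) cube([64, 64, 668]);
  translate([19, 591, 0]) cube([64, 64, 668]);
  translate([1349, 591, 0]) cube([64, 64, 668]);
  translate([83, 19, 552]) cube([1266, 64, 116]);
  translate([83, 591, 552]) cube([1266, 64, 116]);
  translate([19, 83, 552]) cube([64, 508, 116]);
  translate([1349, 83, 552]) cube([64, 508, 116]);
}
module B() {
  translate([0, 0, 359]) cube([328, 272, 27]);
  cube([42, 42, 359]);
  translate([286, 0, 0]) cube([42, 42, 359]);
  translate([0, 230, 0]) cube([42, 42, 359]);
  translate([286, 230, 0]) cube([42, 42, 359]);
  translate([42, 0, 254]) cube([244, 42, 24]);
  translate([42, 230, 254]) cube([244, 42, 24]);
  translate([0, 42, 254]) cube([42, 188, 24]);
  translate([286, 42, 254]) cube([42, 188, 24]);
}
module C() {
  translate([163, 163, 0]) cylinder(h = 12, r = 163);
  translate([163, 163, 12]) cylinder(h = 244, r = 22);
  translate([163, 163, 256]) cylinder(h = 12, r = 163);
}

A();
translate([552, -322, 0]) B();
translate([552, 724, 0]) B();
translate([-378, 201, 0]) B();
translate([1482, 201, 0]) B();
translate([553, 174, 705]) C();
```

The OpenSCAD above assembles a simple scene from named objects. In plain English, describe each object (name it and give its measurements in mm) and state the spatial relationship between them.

A is a rectangular dining table. The top is 1432×674×37 mm with its upper surface at z = 705 mm. It stands on four 64×64 mm square legs, each inset 19 mm from the nearest pair of top edges, running from the floor to the underside of the top. Four apron rails, 64 mm thick and 116 mm tall, run between adjacent legs with their top edges flush with the underside of the top and their outer faces flush with the legs' outer faces.

B is a four-legged stool. The seat is 328×272 mm, 27 mm thick, top at z = 386 mm. It stands on four square legs, each 42×42 mm in cross-section, from z = 0 to the seat underside, each flush with a corner of the seat. Four stretchers, 42 mm wide and 24 mm tall, connect adjacent legs with their undersides at z = 254 mm, each running between the inner faces of the legs it joins and aligned with the legs' outer faces on the other axis.

C is a spool: two coaxial disc flanges of radius 163 mm and thickness 12 mm, joined by a core cylinder of radius 22 mm and height 244 mm. The lower flange rests on z = 0 and the three cylinders share a vertical axis.

Four stools sit around the table at the −y, +y, −x, +x sides. The spool is on top of the table, centred.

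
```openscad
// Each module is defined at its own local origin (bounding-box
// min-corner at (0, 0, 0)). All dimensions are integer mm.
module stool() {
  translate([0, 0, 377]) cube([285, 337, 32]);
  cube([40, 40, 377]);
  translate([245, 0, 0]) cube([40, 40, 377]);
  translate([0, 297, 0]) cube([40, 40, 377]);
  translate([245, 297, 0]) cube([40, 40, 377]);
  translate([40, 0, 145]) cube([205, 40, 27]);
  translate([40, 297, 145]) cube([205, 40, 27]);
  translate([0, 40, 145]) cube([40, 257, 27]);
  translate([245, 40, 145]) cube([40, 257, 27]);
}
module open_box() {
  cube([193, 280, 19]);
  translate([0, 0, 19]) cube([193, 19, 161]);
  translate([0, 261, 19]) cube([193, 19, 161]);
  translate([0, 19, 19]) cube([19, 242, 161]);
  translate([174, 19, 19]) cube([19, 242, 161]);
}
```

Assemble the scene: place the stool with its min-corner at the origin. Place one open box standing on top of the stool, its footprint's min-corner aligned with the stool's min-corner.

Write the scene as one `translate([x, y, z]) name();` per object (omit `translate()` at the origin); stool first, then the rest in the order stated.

stool();
translate([0, 0, 409]) open_box();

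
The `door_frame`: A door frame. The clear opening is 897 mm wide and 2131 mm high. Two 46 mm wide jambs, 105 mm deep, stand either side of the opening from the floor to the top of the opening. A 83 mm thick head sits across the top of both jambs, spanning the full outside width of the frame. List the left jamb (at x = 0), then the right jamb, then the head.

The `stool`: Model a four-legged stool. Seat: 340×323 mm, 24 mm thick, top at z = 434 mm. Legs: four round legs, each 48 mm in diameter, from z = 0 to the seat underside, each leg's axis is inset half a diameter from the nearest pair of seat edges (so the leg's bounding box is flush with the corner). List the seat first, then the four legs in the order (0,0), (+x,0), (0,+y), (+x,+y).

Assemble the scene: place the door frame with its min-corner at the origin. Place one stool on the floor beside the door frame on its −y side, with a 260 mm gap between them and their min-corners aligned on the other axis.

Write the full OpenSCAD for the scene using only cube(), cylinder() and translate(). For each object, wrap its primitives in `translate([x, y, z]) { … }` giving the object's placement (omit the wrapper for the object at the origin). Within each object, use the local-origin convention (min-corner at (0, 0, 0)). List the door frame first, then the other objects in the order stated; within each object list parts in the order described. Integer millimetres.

cube([46, 105, 2131]);
translate([943, 0, 0]) cube([46, 105, 2131]);
translate([0, 0, 2131]) cube([989, 105, 83]);
translate([0, -583, 0]) {
  translate([0, 0, 410]) cube([340, 323, 24]);
  translate([24, 24, 0]) cylinder(h = 410, r = 24);
  translate([316, 24, 0]) cylinder(h = 410, r = 24);
  translate([24, 299, 0]) cylinder(h = 410, r = 24);
  translate([316, 299, 0]) cylinder(h = 410, r = 24);
}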